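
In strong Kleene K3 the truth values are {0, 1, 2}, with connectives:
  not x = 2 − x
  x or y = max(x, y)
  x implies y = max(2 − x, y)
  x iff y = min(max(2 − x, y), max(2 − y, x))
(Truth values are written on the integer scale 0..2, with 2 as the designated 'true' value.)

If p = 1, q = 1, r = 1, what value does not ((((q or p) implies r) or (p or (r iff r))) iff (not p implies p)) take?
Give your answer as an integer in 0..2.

1

q or p = 1 or 1 = 1
(q or p) implies r = 1 implies 1 = 1
r iff r = 1 iff 1 = 1
p or (r iff r) = 1 or 1 = 1
((q or p) implies r) or (p or (r iff r)) = 1 or 1 = 1
not p = not 1 = 1
not p implies p = 1 implies 1 = 1
(((q or p) implies r) or (p or (r iff r))) iff (not p implies p) = 1 iff 1 = 1
not ((((q or p) implies r) or (p or (r iff r))) iff (not p implies p)) = not 1 = 1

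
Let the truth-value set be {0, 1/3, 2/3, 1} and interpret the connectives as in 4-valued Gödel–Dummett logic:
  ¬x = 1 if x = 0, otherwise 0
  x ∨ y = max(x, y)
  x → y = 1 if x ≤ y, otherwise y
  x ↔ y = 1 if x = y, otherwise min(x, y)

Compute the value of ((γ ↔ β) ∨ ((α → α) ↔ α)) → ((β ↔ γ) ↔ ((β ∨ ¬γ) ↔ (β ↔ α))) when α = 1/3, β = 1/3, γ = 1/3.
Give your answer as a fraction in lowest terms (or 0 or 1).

1/3

γ ↔ β = 1/3 ↔ 1/3 = 1
α → α = 1/3 → 1/3 = 1
(α → α) ↔ α = 1 ↔ 1/3 = 1/3
(γ ↔ β) ∨ ((α → α) ↔ α) = 1 ∨ 1/3 = 1
β ↔ γ = 1/3 ↔ 1/3 = 1
¬γ = ¬1/3 = 0
β ∨ ¬γ = 1/3 ∨ 0 = 1/3
β ↔ α = 1/3 ↔ 1/3 = 1
(β ∨ ¬γ) ↔ (β ↔ α) = 1/3 ↔ 1 = 1/3
(β ↔ γ) ↔ ((β ∨ ¬γ) ↔ (β ↔ α)) = 1 ↔ 1/3 = 1/3
((γ ↔ β) ∨ ((α → α) ↔ α)) → ((β ↔ γ) ↔ ((β ∨ ¬γ) ↔ (β ↔ α))) = 1 → 1/3 = 1/3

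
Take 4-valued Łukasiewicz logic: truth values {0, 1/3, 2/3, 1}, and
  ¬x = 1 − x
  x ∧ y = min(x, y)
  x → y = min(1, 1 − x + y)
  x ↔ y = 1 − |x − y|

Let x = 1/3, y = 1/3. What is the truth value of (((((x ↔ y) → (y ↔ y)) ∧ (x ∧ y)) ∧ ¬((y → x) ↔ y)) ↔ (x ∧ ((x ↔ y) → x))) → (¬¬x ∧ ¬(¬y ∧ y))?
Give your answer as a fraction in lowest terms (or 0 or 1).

x ↔ y = 1/3 ↔ 1/3 = 1
y ↔ y = 1/3 ↔ 1/3 = 1
(x ↔ y) → (y ↔ y) = 1 → 1 = 1
x ∧ y = 1/3 ∧ 1/3 = 1/3
((x ↔ y) → (y ↔ y)) ∧ (x ∧ y) = 1 ∧ 1/3 = 1/3
y → x = 1/3 → 1/3 = 1
(y → x) ↔ y = 1 ↔ 1/3 = 1/3
¬((y → x) ↔ y) = ¬1/3 = 2/3
(((x ↔ y) → (y ↔ y)) ∧ (x ∧ y)) ∧ ¬((y → x) ↔ y) = 1/3 ∧ 2/3 = 1/3
x ↔ y = 1/3 ↔ 1/3 = 1
(x ↔ y) → x = 1 → 1/3 = 1/3
x ∧ ((x ↔ y) → x) = 1/3 ∧ 1/3 = 1/3
((((x ↔ y) → (y ↔ y)) ∧ (x ∧ y)) ∧ ¬((y → x) ↔ y)) ↔ (x ∧ ((x ↔ y) → x)) = 1/3 ↔ 1/3 = 1
¬x = ¬1/3 = 2/3
¬¬x = ¬2/3 = 1/3
¬y = ¬1/3 = 2/3
¬y ∧ y = 2/3 ∧ 1/3 = 1/3
¬(¬y ∧ y) = ¬1/3 = 2/3
¬¬x ∧ ¬(¬y ∧ y) = 1/3 ∧ 2/3 = 1/3
(((((x ↔ y) → (y ↔ y)) ∧ (x ∧ y)) ∧ ¬((y → x) ↔ y)) ↔ (x ∧ ((x ↔ y) → x))) → (¬¬x ∧ ¬(¬y ∧ y)) = 1 → 1/3 = 1/3

1/3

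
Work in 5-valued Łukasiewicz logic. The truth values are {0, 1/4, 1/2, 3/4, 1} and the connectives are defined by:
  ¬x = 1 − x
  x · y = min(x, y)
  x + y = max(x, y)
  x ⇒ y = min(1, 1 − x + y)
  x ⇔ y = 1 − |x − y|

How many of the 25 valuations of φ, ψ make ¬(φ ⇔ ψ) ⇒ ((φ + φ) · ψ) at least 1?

13

value 1: 13 assignments (counts)
value 3/4: 4 assignments
value 1/2: 4 assignments
value 1/4: 2 assignments
value 0: 2 assignments
So 13 of the 25 assignments meet the threshold.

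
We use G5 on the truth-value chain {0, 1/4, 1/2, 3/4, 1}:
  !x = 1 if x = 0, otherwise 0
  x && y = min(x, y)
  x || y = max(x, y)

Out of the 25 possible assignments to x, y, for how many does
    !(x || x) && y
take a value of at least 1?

1

value 1: 1 assignment (counts)
value 3/4: 1 assignment
value 1/2: 1 assignment
value 1/4: 1 assignment
value 0: 21 assignments
So 1 of the 25 assignments meets the threshold.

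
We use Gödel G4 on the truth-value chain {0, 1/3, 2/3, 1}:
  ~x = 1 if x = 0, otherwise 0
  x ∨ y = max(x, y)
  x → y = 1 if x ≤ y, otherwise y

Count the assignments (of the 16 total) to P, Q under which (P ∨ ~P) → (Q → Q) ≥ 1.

P = 0, Q = 0 ↦ 1  ≥
P = 0, Q = 1/3 ↦ 1  ≥
P = 0, Q = 2/3 ↦ 1  ≥
P = 0, Q = 1 ↦ 1  ≥
P = 1/3, Q = 0 ↦ 1  ≥
P = 1/3, Q = 1/3 ↦ 1  ≥
P = 1/3, Q = 2/3 ↦ 1  ≥
P = 1/3, Q = 1 ↦ 1  ≥
P = 2/3, Q = 0 ↦ 1  ≥
P = 2/3, Q = 1/3 ↦ 1  ≥
P = 2/3, Q = 2/3 ↦ 1  ≥
P = 2/3, Q = 1 ↦ 1  ≥
P = 1, Q = 0 ↦ 1  ≥
P = 1, Q = 1/3 ↦ 1  ≥
P = 1, Q = 2/3 ↦ 1  ≥
P = 1, Q = 1 ↦ 1  ≥
So 16 of the 16 assignments meet the threshold.

16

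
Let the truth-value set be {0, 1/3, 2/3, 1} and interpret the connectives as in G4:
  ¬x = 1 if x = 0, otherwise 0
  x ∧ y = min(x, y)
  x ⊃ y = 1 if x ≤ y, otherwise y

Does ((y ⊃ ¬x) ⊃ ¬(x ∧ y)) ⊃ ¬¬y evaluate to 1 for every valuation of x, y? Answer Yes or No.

Counterexample: take x = 0, y = 0.
¬x = ¬0 = 1
y ⊃ ¬x = 0 ⊃ 1 = 1
x ∧ y = 0 ∧ 0 = 0
¬(x ∧ y) = ¬0 = 1
(y ⊃ ¬x) ⊃ ¬(x ∧ y) = 1 ⊃ 1 = 1
¬y = ¬0 = 1
¬¬y = ¬1 = 0
((y ⊃ ¬x) ⊃ ¬(x ∧ y)) ⊃ ¬¬y = 1 ⊃ 0 = 0
This gives 0 ≠ 1.

No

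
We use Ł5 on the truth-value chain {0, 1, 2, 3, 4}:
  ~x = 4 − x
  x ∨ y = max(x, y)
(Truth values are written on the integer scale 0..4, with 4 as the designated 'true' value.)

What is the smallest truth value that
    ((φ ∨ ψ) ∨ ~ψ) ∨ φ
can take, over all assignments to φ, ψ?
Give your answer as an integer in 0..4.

Take φ = 0, ψ = 2:
φ ∨ ψ = 0 ∨ 2 = 2
~ψ = ~2 = 2
(φ ∨ ψ) ∨ ~ψ = 2 ∨ 2 = 2
((φ ∨ ψ) ∨ ~ψ) ∨ φ = 2 ∨ 0 = 2
No assignment yields a value below 2, so this is the minimum.

2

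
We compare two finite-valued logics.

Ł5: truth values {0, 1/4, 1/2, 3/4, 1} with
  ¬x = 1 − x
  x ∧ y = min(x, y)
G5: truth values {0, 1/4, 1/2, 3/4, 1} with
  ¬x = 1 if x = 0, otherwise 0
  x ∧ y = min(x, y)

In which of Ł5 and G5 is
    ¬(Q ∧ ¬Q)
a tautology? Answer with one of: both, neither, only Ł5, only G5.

only G5

In Ł5: at Q = 1/4 the value is 3/4 — not a tautology.
In G5: every assignment gives 1 — tautology.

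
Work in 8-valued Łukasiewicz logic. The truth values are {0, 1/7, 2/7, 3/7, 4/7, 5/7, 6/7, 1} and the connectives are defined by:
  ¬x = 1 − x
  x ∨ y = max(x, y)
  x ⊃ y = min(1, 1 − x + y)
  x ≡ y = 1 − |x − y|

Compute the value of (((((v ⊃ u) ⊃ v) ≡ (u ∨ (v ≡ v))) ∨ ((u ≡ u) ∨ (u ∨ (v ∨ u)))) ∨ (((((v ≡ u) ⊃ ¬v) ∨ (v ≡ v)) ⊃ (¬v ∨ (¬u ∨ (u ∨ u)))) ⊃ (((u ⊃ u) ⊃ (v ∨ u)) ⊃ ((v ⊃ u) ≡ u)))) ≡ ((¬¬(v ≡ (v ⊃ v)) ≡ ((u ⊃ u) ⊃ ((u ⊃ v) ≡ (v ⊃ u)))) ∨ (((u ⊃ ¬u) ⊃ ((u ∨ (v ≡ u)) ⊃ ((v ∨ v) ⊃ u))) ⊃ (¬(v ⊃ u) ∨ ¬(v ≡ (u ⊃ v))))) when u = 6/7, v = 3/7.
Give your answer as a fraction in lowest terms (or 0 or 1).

6/7

v ⊃ u = 3/7 ⊃ 6/7 = 1
(v ⊃ u) ⊃ v = 1 ⊃ 3/7 = 3/7
v ≡ v = 3/7 ≡ 3/7 = 1
u ∨ (v ≡ v) = 6/7 ∨ 1 = 1
((v ⊃ u) ⊃ v) ≡ (u ∨ (v ≡ v)) = 3/7 ≡ 1 = 3/7
u ≡ u = 6/7 ≡ 6/7 = 1
v ∨ u = 3/7 ∨ 6/7 = 6/7
u ∨ (v ∨ u) = 6/7 ∨ 6/7 = 6/7
(u ≡ u) ∨ (u ∨ (v ∨ u)) = 1 ∨ 6/7 = 1
(((v ⊃ u) ⊃ v) ≡ (u ∨ (v ≡ v))) ∨ ((u ≡ u) ∨ (u ∨ (v ∨ u))) = 3/7 ∨ 1 = 1
v ≡ u = 3/7 ≡ 6/7 = 4/7
¬v = ¬3/7 = 4/7
(v ≡ u) ⊃ ¬v = 4/7 ⊃ 4/7 = 1
v ≡ v = 3/7 ≡ 3/7 = 1
((v ≡ u) ⊃ ¬v) ∨ (v ≡ v) = 1 ∨ 1 = 1
¬v = ¬3/7 = 4/7
¬u = ¬6/7 = 1/7
u ∨ u = 6/7 ∨ 6/7 = 6/7
¬u ∨ (u ∨ u) = 1/7 ∨ 6/7 = 6/7
¬v ∨ (¬u ∨ (u ∨ u)) = 4/7 ∨ 6/7 = 6/7
(((v ≡ u) ⊃ ¬v) ∨ (v ≡ v)) ⊃ (¬v ∨ (¬u ∨ (u ∨ u))) = 1 ⊃ 6/7 = 6/7
u ⊃ u = 6/7 ⊃ 6/7 = 1
v ∨ u = 3/7 ∨ 6/7 = 6/7
(u ⊃ u) ⊃ (v ∨ u) = 1 ⊃ 6/7 = 6/7
v ⊃ u = 3/7 ⊃ 6/7 = 1
(v ⊃ u) ≡ u = 1 ≡ 6/7 = 6/7
((u ⊃ u) ⊃ (v ∨ u)) ⊃ ((v ⊃ u) ≡ u) = 6/7 ⊃ 6/7 = 1
((((v ≡ u) ⊃ ¬v) ∨ (v ≡ v)) ⊃ (¬v ∨ (¬u ∨ (u ∨ u)))) ⊃ (((u ⊃ u) ⊃ (v ∨ u)) ⊃ ((v ⊃ u) ≡ u)) = 6/7 ⊃ 1 = 1
((((v ⊃ u) ⊃ v) ≡ (u ∨ (v ≡ v))) ∨ ((u ≡ u) ∨ (u ∨ (v ∨ u)))) ∨ (((((v ≡ u) ⊃ ¬v) ∨ (v ≡ v)) ⊃ (¬v ∨ (¬u ∨ (u ∨ u)))) ⊃ (((u ⊃ u) ⊃ (v ∨ u)) ⊃ ((v ⊃ u) ≡ u))) = 1 ∨ 1 = 1
v ⊃ v = 3/7 ⊃ 3/7 = 1
v ≡ (v ⊃ v) = 3/7 ≡ 1 = 3/7
¬(v ≡ (v ⊃ v)) = ¬3/7 = 4/7
¬¬(v ≡ (v ⊃ v)) = ¬4/7 = 3/7
u ⊃ u = 6/7 ⊃ 6/7 = 1
u ⊃ v = 6/7 ⊃ 3/7 = 4/7
v ⊃ u = 3/7 ⊃ 6/7 = 1
(u ⊃ v) ≡ (v ⊃ u) = 4/7 ≡ 1 = 4/7
(u ⊃ u) ⊃ ((u ⊃ v) ≡ (v ⊃ u)) = 1 ⊃ 4/7 = 4/7
¬¬(v ≡ (v ⊃ v)) ≡ ((u ⊃ u) ⊃ ((u ⊃ v) ≡ (v ⊃ u))) = 3/7 ≡ 4/7 = 6/7
¬u = ¬6/7 = 1/7
u ⊃ ¬u = 6/7 ⊃ 1/7 = 2/7
v ≡ u = 3/7 ≡ 6/7 = 4/7
u ∨ (v ≡ u) = 6/7 ∨ 4/7 = 6/7
v ∨ v = 3/7 ∨ 3/7 = 3/7
(v ∨ v) ⊃ u = 3/7 ⊃ 6/7 = 1
(u ∨ (v ≡ u)) ⊃ ((v ∨ v) ⊃ u) = 6/7 ⊃ 1 = 1
(u ⊃ ¬u) ⊃ ((u ∨ (v ≡ u)) ⊃ ((v ∨ v) ⊃ u)) = 2/7 ⊃ 1 = 1
v ⊃ u = 3/7 ⊃ 6/7 = 1
¬(v ⊃ u) = ¬1 = 0
u ⊃ v = 6/7 ⊃ 3/7 = 4/7
v ≡ (u ⊃ v) = 3/7 ≡ 4/7 = 6/7
¬(v ≡ (u ⊃ v)) = ¬6/7 = 1/7
¬(v ⊃ u) ∨ ¬(v ≡ (u ⊃ v)) = 0 ∨ 1/7 = 1/7
((u ⊃ ¬u) ⊃ ((u ∨ (v ≡ u)) ⊃ ((v ∨ v) ⊃ u))) ⊃ (¬(v ⊃ u) ∨ ¬(v ≡ (u ⊃ v))) = 1 ⊃ 1/7 = 1/7
(¬¬(v ≡ (v ⊃ v)) ≡ ((u ⊃ u) ⊃ ((u ⊃ v) ≡ (v ⊃ u)))) ∨ (((u ⊃ ¬u) ⊃ ((u ∨ (v ≡ u)) ⊃ ((v ∨ v) ⊃ u))) ⊃ (¬(v ⊃ u) ∨ ¬(v ≡ (u ⊃ v)))) = 6/7 ∨ 1/7 = 6/7
(((((v ⊃ u) ⊃ v) ≡ (u ∨ (v ≡ v))) ∨ ((u ≡ u) ∨ (u ∨ (v ∨ u)))) ∨ (((((v ≡ u) ⊃ ¬v) ∨ (v ≡ v)) ⊃ (¬v ∨ (¬u ∨ (u ∨ u)))) ⊃ (((u ⊃ u) ⊃ (v ∨ u)) ⊃ ((v ⊃ u) ≡ u)))) ≡ ((¬¬(v ≡ (v ⊃ v)) ≡ ((u ⊃ u) ⊃ ((u ⊃ v) ≡ (v ⊃ u)))) ∨ (((u ⊃ ¬u) ⊃ ((u ∨ (v ≡ u)) ⊃ ((v ∨ v) ⊃ u))) ⊃ (¬(v ⊃ u) ∨ ¬(v ≡ (u ⊃ v))))) = 1 ≡ 6/7 = 6/7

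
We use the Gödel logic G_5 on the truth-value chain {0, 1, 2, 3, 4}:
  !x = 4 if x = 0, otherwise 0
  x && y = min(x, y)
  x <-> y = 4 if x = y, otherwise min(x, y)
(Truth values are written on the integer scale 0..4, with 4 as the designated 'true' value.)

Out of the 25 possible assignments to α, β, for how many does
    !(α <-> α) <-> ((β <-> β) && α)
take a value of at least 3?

value 4: 5 assignments (counts)
value 0: 20 assignments
So 5 of the 25 assignments meet the threshold.

5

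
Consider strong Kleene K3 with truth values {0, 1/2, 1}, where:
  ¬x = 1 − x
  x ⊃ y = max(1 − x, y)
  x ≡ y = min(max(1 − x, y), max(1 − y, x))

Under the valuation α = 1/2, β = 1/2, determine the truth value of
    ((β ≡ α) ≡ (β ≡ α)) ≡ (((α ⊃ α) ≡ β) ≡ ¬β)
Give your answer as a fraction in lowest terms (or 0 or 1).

1/2

β ≡ α = 1/2 ≡ 1/2 = 1/2
β ≡ α = 1/2 ≡ 1/2 = 1/2
(β ≡ α) ≡ (β ≡ α) = 1/2 ≡ 1/2 = 1/2
α ⊃ α = 1/2 ⊃ 1/2 = 1/2
(α ⊃ α) ≡ β = 1/2 ≡ 1/2 = 1/2
¬β = ¬1/2 = 1/2
((α ⊃ α) ≡ β) ≡ ¬β = 1/2 ≡ 1/2 = 1/2
((β ≡ α) ≡ (β ≡ α)) ≡ (((α ⊃ α) ≡ β) ≡ ¬β) = 1/2 ≡ 1/2 = 1/2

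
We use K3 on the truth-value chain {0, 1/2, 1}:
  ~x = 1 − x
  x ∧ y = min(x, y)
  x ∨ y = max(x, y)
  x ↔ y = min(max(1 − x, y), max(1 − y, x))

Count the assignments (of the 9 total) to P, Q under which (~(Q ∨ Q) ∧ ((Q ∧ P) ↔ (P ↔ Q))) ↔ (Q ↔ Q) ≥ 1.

P = 0, Q = 0 ↦ 0  <
P = 0, Q = 1/2 ↦ 1/2  <
P = 0, Q = 1 ↦ 0  <
P = 1/2, Q = 0 ↦ 1/2  <
P = 1/2, Q = 1/2 ↦ 1/2  <
P = 1/2, Q = 1 ↦ 0  <
P = 1, Q = 0 ↦ 1  ≥
P = 1, Q = 1/2 ↦ 1/2  <
P = 1, Q = 1 ↦ 0  <
So 1 of the 9 assignments meets the threshold.

1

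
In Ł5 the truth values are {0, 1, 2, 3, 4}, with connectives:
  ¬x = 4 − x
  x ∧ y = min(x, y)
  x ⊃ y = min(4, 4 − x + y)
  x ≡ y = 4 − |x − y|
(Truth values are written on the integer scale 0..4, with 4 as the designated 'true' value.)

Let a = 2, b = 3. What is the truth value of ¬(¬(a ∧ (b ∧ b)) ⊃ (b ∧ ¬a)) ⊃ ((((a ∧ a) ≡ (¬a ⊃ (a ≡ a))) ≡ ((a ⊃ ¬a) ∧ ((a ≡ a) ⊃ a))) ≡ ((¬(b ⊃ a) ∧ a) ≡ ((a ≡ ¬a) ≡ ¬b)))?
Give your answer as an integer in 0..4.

b ∧ b = 3 ∧ 3 = 3
a ∧ (b ∧ b) = 2 ∧ 3 = 2
¬(a ∧ (b ∧ b)) = ¬2 = 2
¬a = ¬2 = 2
b ∧ ¬a = 3 ∧ 2 = 2
¬(a ∧ (b ∧ b)) ⊃ (b ∧ ¬a) = 2 ⊃ 2 = 4
¬(¬(a ∧ (b ∧ b)) ⊃ (b ∧ ¬a)) = ¬4 = 0
a ∧ a = 2 ∧ 2 = 2
¬a = ¬2 = 2
a ≡ a = 2 ≡ 2 = 4
¬a ⊃ (a ≡ a) = 2 ⊃ 4 = 4
(a ∧ a) ≡ (¬a ⊃ (a ≡ a)) = 2 ≡ 4 = 2
¬a = ¬2 = 2
a ⊃ ¬a = 2 ⊃ 2 = 4
a ≡ a = 2 ≡ 2 = 4
(a ≡ a) ⊃ a = 4 ⊃ 2 = 2
(a ⊃ ¬a) ∧ ((a ≡ a) ⊃ a) = 4 ∧ 2 = 2
((a ∧ a) ≡ (¬a ⊃ (a ≡ a))) ≡ ((a ⊃ ¬a) ∧ ((a ≡ a) ⊃ a)) = 2 ≡ 2 = 4
b ⊃ a = 3 ⊃ 2 = 3
¬(b ⊃ a) = ¬3 = 1
¬(b ⊃ a) ∧ a = 1 ∧ 2 = 1
¬a = ¬2 = 2
a ≡ ¬a = 2 ≡ 2 = 4
¬b = ¬3 = 1
(a ≡ ¬a) ≡ ¬b = 4 ≡ 1 = 1
(¬(b ⊃ a) ∧ a) ≡ ((a ≡ ¬a) ≡ ¬b) = 1 ≡ 1 = 4
(((a ∧ a) ≡ (¬a ⊃ (a ≡ a))) ≡ ((a ⊃ ¬a) ∧ ((a ≡ a) ⊃ a))) ≡ ((¬(b ⊃ a) ∧ a) ≡ ((a ≡ ¬a) ≡ ¬b)) = 4 ≡ 4 = 4
¬(¬(a ∧ (b ∧ b)) ⊃ (b ∧ ¬a)) ⊃ ((((a ∧ a) ≡ (¬a ⊃ (a ≡ a))) ≡ ((a ⊃ ¬a) ∧ ((a ≡ a) ⊃ a))) ≡ ((¬(b ⊃ a) ∧ a) ≡ ((a ≡ ¬a) ≡ ¬b))) = 0 ⊃ 4 = 4

4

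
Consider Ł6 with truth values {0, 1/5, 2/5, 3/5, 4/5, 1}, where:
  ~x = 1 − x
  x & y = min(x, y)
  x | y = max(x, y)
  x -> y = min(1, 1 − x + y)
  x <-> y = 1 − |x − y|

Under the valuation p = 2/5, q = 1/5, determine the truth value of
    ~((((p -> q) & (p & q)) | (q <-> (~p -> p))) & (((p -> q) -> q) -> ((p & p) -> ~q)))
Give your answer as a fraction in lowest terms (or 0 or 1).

p -> q = 2/5 -> 1/5 = 4/5
p & q = 2/5 & 1/5 = 1/5
(p -> q) & (p & q) = 4/5 & 1/5 = 1/5
~p = ~2/5 = 3/5
~p -> p = 3/5 -> 2/5 = 4/5
q <-> (~p -> p) = 1/5 <-> 4/5 = 2/5
((p -> q) & (p & q)) | (q <-> (~p -> p)) = 1/5 | 2/5 = 2/5
p -> q = 2/5 -> 1/5 = 4/5
(p -> q) -> q = 4/5 -> 1/5 = 2/5
p & p = 2/5 & 2/5 = 2/5
~q = ~1/5 = 4/5
(p & p) -> ~q = 2/5 -> 4/5 = 1
((p -> q) -> q) -> ((p & p) -> ~q) = 2/5 -> 1 = 1
(((p -> q) & (p & q)) | (q <-> (~p -> p))) & (((p -> q) -> q) -> ((p & p) -> ~q)) = 2/5 & 1 = 2/5
~((((p -> q) & (p & q)) | (q <-> (~p -> p))) & (((p -> q) -> q) -> ((p & p) -> ~q))) = ~2/5 = 3/5

3/5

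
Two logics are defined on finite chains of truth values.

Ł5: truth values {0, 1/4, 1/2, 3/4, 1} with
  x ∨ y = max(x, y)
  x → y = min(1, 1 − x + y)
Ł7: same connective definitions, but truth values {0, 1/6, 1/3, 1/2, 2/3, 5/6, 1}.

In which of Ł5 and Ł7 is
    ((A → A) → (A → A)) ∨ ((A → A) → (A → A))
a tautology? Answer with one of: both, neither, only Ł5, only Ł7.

In Ł5: every assignment gives 1 — tautology.
In Ł7: every assignment gives 1 — tautology.

both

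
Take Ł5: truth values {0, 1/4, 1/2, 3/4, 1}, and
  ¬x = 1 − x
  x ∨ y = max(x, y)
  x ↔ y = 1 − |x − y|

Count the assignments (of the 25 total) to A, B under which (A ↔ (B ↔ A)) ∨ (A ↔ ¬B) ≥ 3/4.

value 1: 11 assignments (counts)
value 3/4: 8 assignments (counts)
value 1/2: 4 assignments
value 1/4: 1 assignment
value 0: 1 assignment
So 19 of the 25 assignments meet the threshold.

19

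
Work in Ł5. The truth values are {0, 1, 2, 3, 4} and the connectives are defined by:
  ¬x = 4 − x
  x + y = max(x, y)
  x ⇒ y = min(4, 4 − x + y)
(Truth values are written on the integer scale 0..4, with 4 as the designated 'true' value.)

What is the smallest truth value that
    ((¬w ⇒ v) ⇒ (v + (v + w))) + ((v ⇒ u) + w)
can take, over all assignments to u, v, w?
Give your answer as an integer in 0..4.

Take u = 0, v = 2, w = 2:
¬w = ¬2 = 2
¬w ⇒ v = 2 ⇒ 2 = 4
v + w = 2 + 2 = 2
v + (v + w) = 2 + 2 = 2
(¬w ⇒ v) ⇒ (v + (v + w)) = 4 ⇒ 2 = 2
v ⇒ u = 2 ⇒ 0 = 2
(v ⇒ u) + w = 2 + 2 = 2
((¬w ⇒ v) ⇒ (v + (v + w))) + ((v ⇒ u) + w) = 2 + 2 = 2
No assignment yields a value below 2, so this is the minimum.

2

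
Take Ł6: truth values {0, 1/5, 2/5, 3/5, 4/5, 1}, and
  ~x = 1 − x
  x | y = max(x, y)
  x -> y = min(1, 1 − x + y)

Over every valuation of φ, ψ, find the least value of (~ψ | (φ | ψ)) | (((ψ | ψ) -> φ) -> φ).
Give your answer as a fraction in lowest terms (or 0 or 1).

Take φ = 0, ψ = 2/5:
~ψ = ~2/5 = 3/5
φ | ψ = 0 | 2/5 = 2/5
~ψ | (φ | ψ) = 3/5 | 2/5 = 3/5
ψ | ψ = 2/5 | 2/5 = 2/5
(ψ | ψ) -> φ = 2/5 -> 0 = 3/5
((ψ | ψ) -> φ) -> φ = 3/5 -> 0 = 2/5
(~ψ | (φ | ψ)) | (((ψ | ψ) -> φ) -> φ) = 3/5 | 2/5 = 3/5
No assignment yields a value below 3/5, so this is the minimum.

3/5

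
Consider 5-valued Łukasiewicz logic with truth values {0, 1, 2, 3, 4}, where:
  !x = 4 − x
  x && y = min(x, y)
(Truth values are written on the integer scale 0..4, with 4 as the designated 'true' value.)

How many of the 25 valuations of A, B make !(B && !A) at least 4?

value 4: 9 assignments (counts)
value 3: 7 assignments
value 2: 5 assignments
value 1: 3 assignments
value 0: 1 assignment
So 9 of the 25 assignments meet the threshold.

9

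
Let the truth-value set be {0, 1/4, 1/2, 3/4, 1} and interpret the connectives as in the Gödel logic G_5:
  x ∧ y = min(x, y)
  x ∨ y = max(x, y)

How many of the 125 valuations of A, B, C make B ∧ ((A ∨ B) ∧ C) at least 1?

5

value 1: 5 assignments (counts)
value 3/4: 15 assignments
value 1/2: 25 assignments
value 1/4: 35 assignments
value 0: 45 assignments
So 5 of the 125 assignments meet the threshold.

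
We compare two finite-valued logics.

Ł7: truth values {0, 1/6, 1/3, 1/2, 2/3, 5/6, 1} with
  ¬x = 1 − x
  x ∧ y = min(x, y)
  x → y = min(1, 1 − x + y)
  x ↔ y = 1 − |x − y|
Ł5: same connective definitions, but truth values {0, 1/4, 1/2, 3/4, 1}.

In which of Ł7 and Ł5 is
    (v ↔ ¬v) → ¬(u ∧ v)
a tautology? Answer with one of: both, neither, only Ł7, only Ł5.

neither

In Ł7: at u = 1/6, v = 1/2 the value is 5/6 — not a tautology.
In Ł5: at u = 1/4, v = 1/2 the value is 3/4 — not a tautology.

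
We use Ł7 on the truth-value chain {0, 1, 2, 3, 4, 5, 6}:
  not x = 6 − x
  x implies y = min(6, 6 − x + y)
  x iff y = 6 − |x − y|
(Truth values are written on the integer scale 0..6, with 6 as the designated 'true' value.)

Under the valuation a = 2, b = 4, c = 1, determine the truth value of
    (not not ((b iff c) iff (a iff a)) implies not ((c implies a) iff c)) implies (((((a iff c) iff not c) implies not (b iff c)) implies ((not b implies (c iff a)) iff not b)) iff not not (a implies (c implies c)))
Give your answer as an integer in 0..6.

b iff c = 4 iff 1 = 3
a iff a = 2 iff 2 = 6
(b iff c) iff (a iff a) = 3 iff 6 = 3
not ((b iff c) iff (a iff a)) = not 3 = 3
not not ((b iff c) iff (a iff a)) = not 3 = 3
c implies a = 1 implies 2 = 6
(c implies a) iff c = 6 iff 1 = 1
not ((c implies a) iff c) = not 1 = 5
not not ((b iff c) iff (a iff a)) implies not ((c implies a) iff c) = 3 implies 5 = 6
a iff c = 2 iff 1 = 5
not c = not 1 = 5
(a iff c) iff not c = 5 iff 5 = 6
b iff c = 4 iff 1 = 3
not (b iff c) = not 3 = 3
((a iff c) iff not c) implies not (b iff c) = 6 implies 3 = 3
not b = not 4 = 2
c iff a = 1 iff 2 = 5
not b implies (c iff a) = 2 implies 5 = 6
not b = not 4 = 2
(not b implies (c iff a)) iff not b = 6 iff 2 = 2
(((a iff c) iff not c) implies not (b iff c)) implies ((not b implies (c iff a)) iff not b) = 3 implies 2 = 5
c implies c = 1 implies 1 = 6
a implies (c implies c) = 2 implies 6 = 6
not (a implies (c implies c)) = not 6 = 0
not not (a implies (c implies c)) = not 0 = 6
((((a iff c) iff not c) implies not (b iff c)) implies ((not b implies (c iff a)) iff not b)) iff not not (a implies (c implies c)) = 5 iff 6 = 5
(not not ((b iff c) iff (a iff a)) implies not ((c implies a) iff c)) implies (((((a iff c) iff not c) implies not (b iff c)) implies ((not b implies (c iff a)) iff not b)) iff not not (a implies (c implies c))) = 6 implies 5 = 5

5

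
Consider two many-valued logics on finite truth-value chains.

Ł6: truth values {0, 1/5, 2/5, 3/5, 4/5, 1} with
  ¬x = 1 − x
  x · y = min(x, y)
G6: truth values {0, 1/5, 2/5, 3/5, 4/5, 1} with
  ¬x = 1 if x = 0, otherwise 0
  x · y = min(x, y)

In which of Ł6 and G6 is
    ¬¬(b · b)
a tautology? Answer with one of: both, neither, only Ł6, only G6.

neither

In Ł6: at b = 0 the value is 0 — not a tautology.
In G6: at b = 0 the value is 0 — not a tautology.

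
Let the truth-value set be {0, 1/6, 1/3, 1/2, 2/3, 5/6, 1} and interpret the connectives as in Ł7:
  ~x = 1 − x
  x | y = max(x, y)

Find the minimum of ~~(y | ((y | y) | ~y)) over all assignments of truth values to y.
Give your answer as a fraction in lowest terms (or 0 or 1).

1/2

Take y = 1/2:
y | y = 1/2 | 1/2 = 1/2
~y = ~1/2 = 1/2
(y | y) | ~y = 1/2 | 1/2 = 1/2
y | ((y | y) | ~y) = 1/2 | 1/2 = 1/2
~(y | ((y | y) | ~y)) = ~1/2 = 1/2
~~(y | ((y | y) | ~y)) = ~1/2 = 1/2
No assignment yields a value below 1/2, so this is the minimum.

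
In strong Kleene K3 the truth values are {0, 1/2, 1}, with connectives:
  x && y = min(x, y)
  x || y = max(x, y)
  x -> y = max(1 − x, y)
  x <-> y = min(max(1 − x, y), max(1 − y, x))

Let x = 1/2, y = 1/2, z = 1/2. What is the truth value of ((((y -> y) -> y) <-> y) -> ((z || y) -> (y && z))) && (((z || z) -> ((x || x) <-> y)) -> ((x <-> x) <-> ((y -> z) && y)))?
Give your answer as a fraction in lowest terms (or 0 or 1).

y -> y = 1/2 -> 1/2 = 1/2
(y -> y) -> y = 1/2 -> 1/2 = 1/2
((y -> y) -> y) <-> y = 1/2 <-> 1/2 = 1/2
z || y = 1/2 || 1/2 = 1/2
y && z = 1/2 && 1/2 = 1/2
(z || y) -> (y && z) = 1/2 -> 1/2 = 1/2
(((y -> y) -> y) <-> y) -> ((z || y) -> (y && z)) = 1/2 -> 1/2 = 1/2
z || z = 1/2 || 1/2 = 1/2
x || x = 1/2 || 1/2 = 1/2
(x || x) <-> y = 1/2 <-> 1/2 = 1/2
(z || z) -> ((x || x) <-> y) = 1/2 -> 1/2 = 1/2
x <-> x = 1/2 <-> 1/2 = 1/2
y -> z = 1/2 -> 1/2 = 1/2
(y -> z) && y = 1/2 && 1/2 = 1/2
(x <-> x) <-> ((y -> z) && y) = 1/2 <-> 1/2 = 1/2
((z || z) -> ((x || x) <-> y)) -> ((x <-> x) <-> ((y -> z) && y)) = 1/2 -> 1/2 = 1/2
((((y -> y) -> y) <-> y) -> ((z || y) -> (y && z))) && (((z || z) -> ((x || x) <-> y)) -> ((x <-> x) <-> ((y -> z) && y))) = 1/2 && 1/2 = 1/2

1/2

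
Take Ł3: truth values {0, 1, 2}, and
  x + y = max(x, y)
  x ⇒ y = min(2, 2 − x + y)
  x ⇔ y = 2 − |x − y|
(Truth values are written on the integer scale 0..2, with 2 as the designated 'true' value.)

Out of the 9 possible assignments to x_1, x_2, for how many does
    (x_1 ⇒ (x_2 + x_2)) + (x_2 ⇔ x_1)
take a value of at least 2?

6

x_1 = 0, x_2 = 0 ↦ 2  ≥
x_1 = 0, x_2 = 1 ↦ 2  ≥
x_1 = 0, x_2 = 2 ↦ 2  ≥
x_1 = 1, x_2 = 0 ↦ 1  <
x_1 = 1, x_2 = 1 ↦ 2  ≥
x_1 = 1, x_2 = 2 ↦ 2  ≥
x_1 = 2, x_2 = 0 ↦ 0  <
x_1 = 2, x_2 = 1 ↦ 1  <
x_1 = 2, x_2 = 2 ↦ 2  ≥
So 6 of the 9 assignments meet the threshold.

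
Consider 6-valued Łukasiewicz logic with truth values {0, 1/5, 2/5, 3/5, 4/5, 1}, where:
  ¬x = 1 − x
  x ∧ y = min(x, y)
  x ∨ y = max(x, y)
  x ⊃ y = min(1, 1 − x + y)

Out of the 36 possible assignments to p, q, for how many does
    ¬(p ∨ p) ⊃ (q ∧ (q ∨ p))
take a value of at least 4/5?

value 1: 21 assignments (counts)
value 4/5: 5 assignments (counts)
value 3/5: 4 assignments
value 2/5: 3 assignments
value 1/5: 2 assignments
value 0: 1 assignment
So 26 of the 36 assignments meet the threshold.

26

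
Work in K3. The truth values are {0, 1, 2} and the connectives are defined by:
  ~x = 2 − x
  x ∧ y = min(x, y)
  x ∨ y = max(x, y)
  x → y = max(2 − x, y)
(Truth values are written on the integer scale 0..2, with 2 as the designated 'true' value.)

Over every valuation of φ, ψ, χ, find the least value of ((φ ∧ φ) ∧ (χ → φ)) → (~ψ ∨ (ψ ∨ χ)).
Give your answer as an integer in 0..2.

1

Take φ = 1, ψ = 1, χ = 0:
φ ∧ φ = 1 ∧ 1 = 1
χ → φ = 0 → 1 = 2
(φ ∧ φ) ∧ (χ → φ) = 1 ∧ 2 = 1
~ψ = ~1 = 1
ψ ∨ χ = 1 ∨ 0 = 1
~ψ ∨ (ψ ∨ χ) = 1 ∨ 1 = 1
((φ ∧ φ) ∧ (χ → φ)) → (~ψ ∨ (ψ ∨ χ)) = 1 → 1 = 1
No assignment yields a value below 1, so this is the minimum.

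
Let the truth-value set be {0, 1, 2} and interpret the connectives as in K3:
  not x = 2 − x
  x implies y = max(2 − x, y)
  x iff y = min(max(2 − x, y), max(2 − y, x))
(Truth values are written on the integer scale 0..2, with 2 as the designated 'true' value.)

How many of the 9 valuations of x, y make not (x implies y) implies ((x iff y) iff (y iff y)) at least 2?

x = 0, y = 0 ↦ 2  ≥
x = 0, y = 1 ↦ 2  ≥
x = 0, y = 2 ↦ 2  ≥
x = 1, y = 0 ↦ 1  <
x = 1, y = 1 ↦ 1  <
x = 1, y = 2 ↦ 2  ≥
x = 2, y = 0 ↦ 0  <
x = 2, y = 1 ↦ 1  <
x = 2, y = 2 ↦ 2  ≥
So 5 of the 9 assignments meet the threshold.

5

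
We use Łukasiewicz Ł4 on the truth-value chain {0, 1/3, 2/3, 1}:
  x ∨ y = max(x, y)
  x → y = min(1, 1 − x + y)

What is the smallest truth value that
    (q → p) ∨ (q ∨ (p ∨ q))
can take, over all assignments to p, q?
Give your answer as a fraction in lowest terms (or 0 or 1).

Take p = 0, q = 1/3:
q → p = 1/3 → 0 = 2/3
p ∨ q = 0 ∨ 1/3 = 1/3
q ∨ (p ∨ q) = 1/3 ∨ 1/3 = 1/3
(q → p) ∨ (q ∨ (p ∨ q)) = 2/3 ∨ 1/3 = 2/3
No assignment yields a value below 2/3, so this is the minimum.

2/3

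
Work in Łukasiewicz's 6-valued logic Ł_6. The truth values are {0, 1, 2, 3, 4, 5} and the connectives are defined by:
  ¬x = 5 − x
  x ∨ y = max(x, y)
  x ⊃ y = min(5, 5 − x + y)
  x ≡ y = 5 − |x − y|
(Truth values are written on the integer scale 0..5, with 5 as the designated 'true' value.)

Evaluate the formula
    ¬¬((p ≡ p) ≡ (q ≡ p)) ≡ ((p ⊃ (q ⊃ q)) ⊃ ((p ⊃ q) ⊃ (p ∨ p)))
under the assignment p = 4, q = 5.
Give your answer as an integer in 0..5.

5

p ≡ p = 4 ≡ 4 = 5
q ≡ p = 5 ≡ 4 = 4
(p ≡ p) ≡ (q ≡ p) = 5 ≡ 4 = 4
¬((p ≡ p) ≡ (q ≡ p)) = ¬4 = 1
¬¬((p ≡ p) ≡ (q ≡ p)) = ¬1 = 4
q ⊃ q = 5 ⊃ 5 = 5
p ⊃ (q ⊃ q) = 4 ⊃ 5 = 5
p ⊃ q = 4 ⊃ 5 = 5
p ∨ p = 4 ∨ 4 = 4
(p ⊃ q) ⊃ (p ∨ p) = 5 ⊃ 4 = 4
(p ⊃ (q ⊃ q)) ⊃ ((p ⊃ q) ⊃ (p ∨ p)) = 5 ⊃ 4 = 4
¬¬((p ≡ p) ≡ (q ≡ p)) ≡ ((p ⊃ (q ⊃ q)) ⊃ ((p ⊃ q) ⊃ (p ∨ p))) = 4 ≡ 4 = 5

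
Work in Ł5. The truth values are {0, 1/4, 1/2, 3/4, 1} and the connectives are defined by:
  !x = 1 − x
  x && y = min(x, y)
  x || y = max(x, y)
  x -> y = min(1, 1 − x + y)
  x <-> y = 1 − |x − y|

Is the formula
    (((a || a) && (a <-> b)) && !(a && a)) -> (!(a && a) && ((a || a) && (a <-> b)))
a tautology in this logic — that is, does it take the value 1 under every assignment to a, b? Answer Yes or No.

At a = 1/2, b = 0, for instance:
a || a = 1/2 || 1/2 = 1/2
a <-> b = 1/2 <-> 0 = 1/2
(a || a) && (a <-> b) = 1/2 && 1/2 = 1/2
a && a = 1/2 && 1/2 = 1/2
!(a && a) = !1/2 = 1/2
((a || a) && (a <-> b)) && !(a && a) = 1/2 && 1/2 = 1/2
!(a && a) && ((a || a) && (a <-> b)) = 1/2 && 1/2 = 1/2
(((a || a) && (a <-> b)) && !(a && a)) -> (!(a && a) && ((a || a) && (a <-> b))) = 1/2 -> 1/2 = 1
and checking the remaining 24 assignments likewise gives ≥ 1 in every case.

Yes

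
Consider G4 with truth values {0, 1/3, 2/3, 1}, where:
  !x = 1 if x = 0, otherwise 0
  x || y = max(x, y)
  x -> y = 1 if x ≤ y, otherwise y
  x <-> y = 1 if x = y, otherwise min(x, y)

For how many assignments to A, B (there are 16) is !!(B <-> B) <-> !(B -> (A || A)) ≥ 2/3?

3

A = 0, B = 0 ↦ 0  <
A = 0, B = 1/3 ↦ 1  ≥
A = 0, B = 2/3 ↦ 1  ≥
A = 0, B = 1 ↦ 1  ≥
A = 1/3, B = 0 ↦ 0  <
A = 1/3, B = 1/3 ↦ 0  <
A = 1/3, B = 2/3 ↦ 0  <
A = 1/3, B = 1 ↦ 0  <
A = 2/3, B = 0 ↦ 0  <
A = 2/3, B = 1/3 ↦ 0  <
A = 2/3, B = 2/3 ↦ 0  <
A = 2/3, B = 1 ↦ 0  <
A = 1, B = 0 ↦ 0  <
A = 1, B = 1/3 ↦ 0  <
A = 1, B = 2/3 ↦ 0  <
A = 1, B = 1 ↦ 0  <
So 3 of the 16 assignments meet the threshold.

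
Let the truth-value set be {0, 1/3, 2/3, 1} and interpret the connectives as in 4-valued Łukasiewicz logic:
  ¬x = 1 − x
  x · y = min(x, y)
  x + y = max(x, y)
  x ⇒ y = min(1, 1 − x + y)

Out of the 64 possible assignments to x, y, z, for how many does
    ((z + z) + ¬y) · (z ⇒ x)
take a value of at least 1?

value 1: 13 assignments (counts)
value 2/3: 23 assignments
value 1/3: 20 assignments
value 0: 8 assignments
So 13 of the 64 assignments meet the threshold.

13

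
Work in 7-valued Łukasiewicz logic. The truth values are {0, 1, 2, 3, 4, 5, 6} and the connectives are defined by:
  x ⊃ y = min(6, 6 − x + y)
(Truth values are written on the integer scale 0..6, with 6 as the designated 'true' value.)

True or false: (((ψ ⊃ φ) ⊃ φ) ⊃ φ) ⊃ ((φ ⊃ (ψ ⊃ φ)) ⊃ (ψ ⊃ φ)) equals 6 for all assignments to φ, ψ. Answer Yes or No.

Yes

At φ = 0, ψ = 4, for instance:
ψ ⊃ φ = 4 ⊃ 0 = 2
(ψ ⊃ φ) ⊃ φ = 2 ⊃ 0 = 4
((ψ ⊃ φ) ⊃ φ) ⊃ φ = 4 ⊃ 0 = 2
φ ⊃ (ψ ⊃ φ) = 0 ⊃ 2 = 6
(φ ⊃ (ψ ⊃ φ)) ⊃ (ψ ⊃ φ) = 6 ⊃ 2 = 2
(((ψ ⊃ φ) ⊃ φ) ⊃ φ) ⊃ ((φ ⊃ (ψ ⊃ φ)) ⊃ (ψ ⊃ φ)) = 2 ⊃ 2 = 6
and checking the remaining 48 assignments likewise gives ≥ 6 in every case.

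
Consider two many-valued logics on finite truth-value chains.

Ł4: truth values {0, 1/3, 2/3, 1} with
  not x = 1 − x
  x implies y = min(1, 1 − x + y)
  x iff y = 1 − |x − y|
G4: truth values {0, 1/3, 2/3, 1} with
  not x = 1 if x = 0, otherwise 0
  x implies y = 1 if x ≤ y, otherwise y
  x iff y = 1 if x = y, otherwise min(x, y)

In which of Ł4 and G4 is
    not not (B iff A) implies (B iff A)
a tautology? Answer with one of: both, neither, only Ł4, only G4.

In Ł4: every assignment gives 1 — tautology.
In G4: at A = 1/3, B = 2/3 the value is 1/3 — not a tautology.

only Ł4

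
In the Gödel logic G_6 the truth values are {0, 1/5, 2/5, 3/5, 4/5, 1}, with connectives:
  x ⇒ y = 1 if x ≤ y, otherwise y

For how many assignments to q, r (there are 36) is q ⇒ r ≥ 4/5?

value 1: 21 assignments (counts)
value 4/5: 1 assignment (counts)
value 3/5: 2 assignments
value 2/5: 3 assignments
value 1/5: 4 assignments
value 0: 5 assignments
So 22 of the 36 assignments meet the threshold.

22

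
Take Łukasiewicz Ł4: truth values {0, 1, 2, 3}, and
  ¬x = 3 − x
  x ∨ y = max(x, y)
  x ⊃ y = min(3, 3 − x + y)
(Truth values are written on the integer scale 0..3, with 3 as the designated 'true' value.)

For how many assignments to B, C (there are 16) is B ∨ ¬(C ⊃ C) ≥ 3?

B = 0, C = 0 ↦ 0  <
B = 0, C = 1 ↦ 0  <
B = 0, C = 2 ↦ 0  <
B = 0, C = 3 ↦ 0  <
B = 1, C = 0 ↦ 1  <
B = 1, C = 1 ↦ 1  <
B = 1, C = 2 ↦ 1  <
B = 1, C = 3 ↦ 1  <
B = 2, C = 0 ↦ 2  <
B = 2, C = 1 ↦ 2  <
B = 2, C = 2 ↦ 2  <
B = 2, C = 3 ↦ 2  <
B = 3, C = 0 ↦ 3  ≥
B = 3, C = 1 ↦ 3  ≥
B = 3, C = 2 ↦ 3  ≥
B = 3, C = 3 ↦ 3  ≥
So 4 of the 16 assignments meet the threshold.

4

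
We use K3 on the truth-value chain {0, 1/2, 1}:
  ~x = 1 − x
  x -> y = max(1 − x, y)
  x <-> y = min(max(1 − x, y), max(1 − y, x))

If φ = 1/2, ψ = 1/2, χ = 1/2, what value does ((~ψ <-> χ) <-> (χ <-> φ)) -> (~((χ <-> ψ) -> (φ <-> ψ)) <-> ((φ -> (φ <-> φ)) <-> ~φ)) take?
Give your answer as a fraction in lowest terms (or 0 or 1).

1/2

~ψ = ~1/2 = 1/2
~ψ <-> χ = 1/2 <-> 1/2 = 1/2
χ <-> φ = 1/2 <-> 1/2 = 1/2
(~ψ <-> χ) <-> (χ <-> φ) = 1/2 <-> 1/2 = 1/2
χ <-> ψ = 1/2 <-> 1/2 = 1/2
φ <-> ψ = 1/2 <-> 1/2 = 1/2
(χ <-> ψ) -> (φ <-> ψ) = 1/2 -> 1/2 = 1/2
~((χ <-> ψ) -> (φ <-> ψ)) = ~1/2 = 1/2
φ <-> φ = 1/2 <-> 1/2 = 1/2
φ -> (φ <-> φ) = 1/2 -> 1/2 = 1/2
~φ = ~1/2 = 1/2
(φ -> (φ <-> φ)) <-> ~φ = 1/2 <-> 1/2 = 1/2
~((χ <-> ψ) -> (φ <-> ψ)) <-> ((φ -> (φ <-> φ)) <-> ~φ) = 1/2 <-> 1/2 = 1/2
((~ψ <-> χ) <-> (χ <-> φ)) -> (~((χ <-> ψ) -> (φ <-> ψ)) <-> ((φ -> (φ <-> φ)) <-> ~φ)) = 1/2 -> 1/2 = 1/2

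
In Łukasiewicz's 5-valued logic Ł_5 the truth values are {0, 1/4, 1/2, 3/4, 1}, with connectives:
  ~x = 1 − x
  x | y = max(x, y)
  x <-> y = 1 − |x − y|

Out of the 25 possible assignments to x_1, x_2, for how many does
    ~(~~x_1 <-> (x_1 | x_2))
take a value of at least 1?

value 1: 1 assignment (counts)
value 3/4: 2 assignments
value 1/2: 3 assignments
value 1/4: 4 assignments
value 0: 15 assignments
So 1 of the 25 assignments meets the threshold.

1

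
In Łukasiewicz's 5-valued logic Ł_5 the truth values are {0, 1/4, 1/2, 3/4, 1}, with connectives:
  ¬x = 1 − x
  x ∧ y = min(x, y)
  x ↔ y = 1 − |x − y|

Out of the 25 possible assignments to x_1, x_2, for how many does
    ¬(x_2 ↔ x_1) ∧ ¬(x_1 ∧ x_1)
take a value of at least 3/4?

value 1: 1 assignment (counts)
value 3/4: 2 assignments (counts)
value 1/2: 4 assignments
value 1/4: 9 assignments
value 0: 9 assignments
So 3 of the 25 assignments meet the threshold.

3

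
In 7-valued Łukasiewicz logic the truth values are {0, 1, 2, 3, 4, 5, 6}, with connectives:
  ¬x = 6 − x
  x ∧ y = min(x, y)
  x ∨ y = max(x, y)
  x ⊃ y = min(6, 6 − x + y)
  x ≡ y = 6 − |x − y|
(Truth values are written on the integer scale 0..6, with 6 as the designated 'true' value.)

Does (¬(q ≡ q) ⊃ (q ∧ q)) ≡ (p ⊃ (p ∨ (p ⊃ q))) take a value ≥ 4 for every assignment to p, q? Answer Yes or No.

Yes

At p = 5, q = 4, for instance:
q ≡ q = 4 ≡ 4 = 6
¬(q ≡ q) = ¬6 = 0
q ∧ q = 4 ∧ 4 = 4
¬(q ≡ q) ⊃ (q ∧ q) = 0 ⊃ 4 = 6
p ⊃ q = 5 ⊃ 4 = 5
p ∨ (p ⊃ q) = 5 ∨ 5 = 5
p ⊃ (p ∨ (p ⊃ q)) = 5 ⊃ 5 = 6
(¬(q ≡ q) ⊃ (q ∧ q)) ≡ (p ⊃ (p ∨ (p ⊃ q))) = 6 ≡ 6 = 6
and checking the remaining 48 assignments likewise gives ≥ 4 in every case.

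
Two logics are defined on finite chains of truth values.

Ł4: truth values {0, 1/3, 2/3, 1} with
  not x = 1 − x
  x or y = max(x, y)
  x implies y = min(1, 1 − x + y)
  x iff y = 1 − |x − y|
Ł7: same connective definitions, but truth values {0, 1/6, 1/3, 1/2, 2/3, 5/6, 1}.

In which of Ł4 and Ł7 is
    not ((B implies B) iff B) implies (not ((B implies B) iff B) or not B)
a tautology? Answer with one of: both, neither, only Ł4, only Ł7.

both

In Ł4: every assignment gives 1 — tautology.
In Ł7: every assignment gives 1 — tautology.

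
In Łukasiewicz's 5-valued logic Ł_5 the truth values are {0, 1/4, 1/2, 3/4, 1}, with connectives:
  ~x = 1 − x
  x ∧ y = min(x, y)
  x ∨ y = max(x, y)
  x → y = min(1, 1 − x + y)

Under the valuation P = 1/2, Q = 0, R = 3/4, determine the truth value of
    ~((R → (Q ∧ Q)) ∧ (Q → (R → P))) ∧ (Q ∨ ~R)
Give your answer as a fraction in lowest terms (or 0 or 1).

Q ∧ Q = 0 ∧ 0 = 0
R → (Q ∧ Q) = 3/4 → 0 = 1/4
R → P = 3/4 → 1/2 = 3/4
Q → (R → P) = 0 → 3/4 = 1
(R → (Q ∧ Q)) ∧ (Q → (R → P)) = 1/4 ∧ 1 = 1/4
~((R → (Q ∧ Q)) ∧ (Q → (R → P))) = ~1/4 = 3/4
~R = ~3/4 = 1/4
Q ∨ ~R = 0 ∨ 1/4 = 1/4
~((R → (Q ∧ Q)) ∧ (Q → (R → P))) ∧ (Q ∨ ~R) = 3/4 ∧ 1/4 = 1/4

1/4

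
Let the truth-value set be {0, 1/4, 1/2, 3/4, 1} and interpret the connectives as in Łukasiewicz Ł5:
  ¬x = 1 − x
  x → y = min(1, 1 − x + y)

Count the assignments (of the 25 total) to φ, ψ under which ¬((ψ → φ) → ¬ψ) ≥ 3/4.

value 1: 1 assignment (counts)
value 3/4: 3 assignments (counts)
value 1/2: 5 assignments
value 1/4: 7 assignments
value 0: 9 assignments
So 4 of the 25 assignments meet the threshold.

4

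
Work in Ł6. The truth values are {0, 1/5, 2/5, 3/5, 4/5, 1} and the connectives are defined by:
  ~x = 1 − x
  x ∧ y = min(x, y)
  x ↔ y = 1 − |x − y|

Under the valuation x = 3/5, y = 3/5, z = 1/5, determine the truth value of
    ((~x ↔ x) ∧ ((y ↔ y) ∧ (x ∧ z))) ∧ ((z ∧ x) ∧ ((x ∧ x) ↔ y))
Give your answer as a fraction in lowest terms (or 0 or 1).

1/5

~x = ~3/5 = 2/5
~x ↔ x = 2/5 ↔ 3/5 = 4/5
y ↔ y = 3/5 ↔ 3/5 = 1
x ∧ z = 3/5 ∧ 1/5 = 1/5
(y ↔ y) ∧ (x ∧ z) = 1 ∧ 1/5 = 1/5
(~x ↔ x) ∧ ((y ↔ y) ∧ (x ∧ z)) = 4/5 ∧ 1/5 = 1/5
z ∧ x = 1/5 ∧ 3/5 = 1/5
x ∧ x = 3/5 ∧ 3/5 = 3/5
(x ∧ x) ↔ y = 3/5 ↔ 3/5 = 1
(z ∧ x) ∧ ((x ∧ x) ↔ y) = 1/5 ∧ 1 = 1/5
((~x ↔ x) ∧ ((y ↔ y) ∧ (x ∧ z))) ∧ ((z ∧ x) ∧ ((x ∧ x) ↔ y)) = 1/5 ∧ 1/5 = 1/5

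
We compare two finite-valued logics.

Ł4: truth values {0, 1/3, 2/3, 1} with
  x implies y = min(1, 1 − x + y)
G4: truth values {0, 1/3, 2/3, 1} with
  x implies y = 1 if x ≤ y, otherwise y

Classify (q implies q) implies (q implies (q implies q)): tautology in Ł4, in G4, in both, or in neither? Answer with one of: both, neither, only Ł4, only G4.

In Ł4: every assignment gives 1 — tautology.
In G4: every assignment gives 1 — tautology.

both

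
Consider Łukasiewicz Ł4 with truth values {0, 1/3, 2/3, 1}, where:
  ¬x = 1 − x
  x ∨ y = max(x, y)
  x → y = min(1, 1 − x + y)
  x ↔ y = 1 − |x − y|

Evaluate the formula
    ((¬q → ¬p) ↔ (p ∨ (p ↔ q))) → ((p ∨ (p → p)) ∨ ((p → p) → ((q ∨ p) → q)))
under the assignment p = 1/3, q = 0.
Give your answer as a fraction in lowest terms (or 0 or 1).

¬q = ¬0 = 1
¬p = ¬1/3 = 2/3
¬q → ¬p = 1 → 2/3 = 2/3
p ↔ q = 1/3 ↔ 0 = 2/3
p ∨ (p ↔ q) = 1/3 ∨ 2/3 = 2/3
(¬q → ¬p) ↔ (p ∨ (p ↔ q)) = 2/3 ↔ 2/3 = 1
p → p = 1/3 → 1/3 = 1
p ∨ (p → p) = 1/3 ∨ 1 = 1
p → p = 1/3 → 1/3 = 1
q ∨ p = 0 ∨ 1/3 = 1/3
(q ∨ p) → q = 1/3 → 0 = 2/3
(p → p) → ((q ∨ p) → q) = 1 → 2/3 = 2/3
(p ∨ (p → p)) ∨ ((p → p) → ((q ∨ p) → q)) = 1 ∨ 2/3 = 1
((¬q → ¬p) ↔ (p ∨ (p ↔ q))) → ((p ∨ (p → p)) ∨ ((p → p) → ((q ∨ p) → q))) = 1 → 1 = 1

1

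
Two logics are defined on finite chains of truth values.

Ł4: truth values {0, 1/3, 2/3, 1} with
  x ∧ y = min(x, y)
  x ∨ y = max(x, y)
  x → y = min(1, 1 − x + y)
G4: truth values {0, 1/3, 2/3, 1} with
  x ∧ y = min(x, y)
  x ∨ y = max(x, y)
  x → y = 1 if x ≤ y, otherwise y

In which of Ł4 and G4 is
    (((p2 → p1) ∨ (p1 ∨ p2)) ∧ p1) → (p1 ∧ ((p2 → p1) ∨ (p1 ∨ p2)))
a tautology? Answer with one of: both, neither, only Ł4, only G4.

In Ł4: every assignment gives 1 — tautology.
In G4: every assignment gives 1 — tautology.

both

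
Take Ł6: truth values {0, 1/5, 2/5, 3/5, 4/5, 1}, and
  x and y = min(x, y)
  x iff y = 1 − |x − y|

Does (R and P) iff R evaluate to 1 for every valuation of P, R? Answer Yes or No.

Counterexample: take P = 0, R = 1/5.
R and P = 1/5 and 0 = 0
(R and P) iff R = 0 iff 1/5 = 4/5
This gives 4/5 ≠ 1.

No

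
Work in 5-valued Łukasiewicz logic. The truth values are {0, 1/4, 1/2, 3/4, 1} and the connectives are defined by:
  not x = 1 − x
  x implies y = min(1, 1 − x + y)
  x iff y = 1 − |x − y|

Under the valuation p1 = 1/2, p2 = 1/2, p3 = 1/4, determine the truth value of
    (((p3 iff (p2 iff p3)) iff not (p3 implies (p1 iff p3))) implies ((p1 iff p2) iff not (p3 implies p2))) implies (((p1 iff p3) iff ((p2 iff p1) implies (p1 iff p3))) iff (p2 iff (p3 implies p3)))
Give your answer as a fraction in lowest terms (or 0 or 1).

1

p2 iff p3 = 1/2 iff 1/4 = 3/4
p3 iff (p2 iff p3) = 1/4 iff 3/4 = 1/2
p1 iff p3 = 1/2 iff 1/4 = 3/4
p3 implies (p1 iff p3) = 1/4 implies 3/4 = 1
not (p3 implies (p1 iff p3)) = not 1 = 0
(p3 iff (p2 iff p3)) iff not (p3 implies (p1 iff p3)) = 1/2 iff 0 = 1/2
p1 iff p2 = 1/2 iff 1/2 = 1
p3 implies p2 = 1/4 implies 1/2 = 1
not (p3 implies p2) = not 1 = 0
(p1 iff p2) iff not (p3 implies p2) = 1 iff 0 = 0
((p3 iff (p2 iff p3)) iff not (p3 implies (p1 iff p3))) implies ((p1 iff p2) iff not (p3 implies p2)) = 1/2 implies 0 = 1/2
p1 iff p3 = 1/2 iff 1/4 = 3/4
p2 iff p1 = 1/2 iff 1/2 = 1
p1 iff p3 = 1/2 iff 1/4 = 3/4
(p2 iff p1) implies (p1 iff p3) = 1 implies 3/4 = 3/4
(p1 iff p3) iff ((p2 iff p1) implies (p1 iff p3)) = 3/4 iff 3/4 = 1
p3 implies p3 = 1/4 implies 1/4 = 1
p2 iff (p3 implies p3) = 1/2 iff 1 = 1/2
((p1 iff p3) iff ((p2 iff p1) implies (p1 iff p3))) iff (p2 iff (p3 implies p3)) = 1 iff 1/2 = 1/2
(((p3 iff (p2 iff p3)) iff not (p3 implies (p1 iff p3))) implies ((p1 iff p2) iff not (p3 implies p2))) implies (((p1 iff p3) iff ((p2 iff p1) implies (p1 iff p3))) iff (p2 iff (p3 implies p3))) = 1/2 implies 1/2 = 1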